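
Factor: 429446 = 2^1*214723^1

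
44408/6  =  7401 + 1/3 =7401.33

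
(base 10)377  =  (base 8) 571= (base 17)153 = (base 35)ar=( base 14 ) 1cd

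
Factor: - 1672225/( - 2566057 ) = 5^2*13^( - 1)*66889^1*197389^( - 1 )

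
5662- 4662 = 1000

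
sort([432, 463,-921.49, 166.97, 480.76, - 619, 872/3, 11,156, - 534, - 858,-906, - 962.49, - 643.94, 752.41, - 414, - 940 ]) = [ - 962.49, - 940,-921.49,  -  906, - 858, - 643.94, - 619, - 534 , - 414, 11, 156, 166.97,872/3, 432,463,480.76,752.41]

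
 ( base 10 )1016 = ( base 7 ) 2651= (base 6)4412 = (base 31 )11O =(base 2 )1111111000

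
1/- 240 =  - 1/240 = - 0.00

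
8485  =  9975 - 1490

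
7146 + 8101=15247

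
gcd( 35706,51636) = 6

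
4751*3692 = 17540692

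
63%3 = 0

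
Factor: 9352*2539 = 2^3 *7^1*167^1 * 2539^1 = 23744728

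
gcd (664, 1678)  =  2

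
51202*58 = 2969716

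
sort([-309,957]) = [ - 309,957] 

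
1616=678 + 938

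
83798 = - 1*( - 83798)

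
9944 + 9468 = 19412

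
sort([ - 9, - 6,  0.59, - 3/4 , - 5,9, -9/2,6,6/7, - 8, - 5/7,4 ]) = [ - 9, - 8, - 6, - 5, - 9/2, - 3/4, - 5/7, 0.59,  6/7, 4, 6,9]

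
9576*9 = 86184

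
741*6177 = 4577157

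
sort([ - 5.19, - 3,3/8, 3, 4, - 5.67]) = [ - 5.67, - 5.19, -3,3/8,3, 4 ] 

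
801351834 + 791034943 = 1592386777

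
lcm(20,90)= 180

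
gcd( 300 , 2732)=4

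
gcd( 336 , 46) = 2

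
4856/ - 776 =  - 607/97 = - 6.26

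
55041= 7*7863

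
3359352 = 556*6042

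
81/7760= 81/7760  =  0.01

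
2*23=46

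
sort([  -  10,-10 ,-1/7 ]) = [ - 10 , - 10, - 1/7 ]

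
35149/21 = 1673 + 16/21 = 1673.76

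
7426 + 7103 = 14529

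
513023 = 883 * 581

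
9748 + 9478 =19226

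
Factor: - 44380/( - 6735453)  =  2^2*3^(-1) * 5^1*7^1 * 29^( - 1 )*317^1*77419^( - 1 ) 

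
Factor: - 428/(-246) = 2^1 * 3^( - 1)*41^( - 1)*107^1= 214/123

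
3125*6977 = 21803125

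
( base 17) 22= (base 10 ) 36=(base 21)1F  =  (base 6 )100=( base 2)100100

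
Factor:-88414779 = -3^1*  29471593^1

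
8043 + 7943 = 15986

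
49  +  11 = 60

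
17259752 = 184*93803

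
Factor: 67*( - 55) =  - 5^1*11^1 * 67^1 = - 3685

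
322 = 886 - 564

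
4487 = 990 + 3497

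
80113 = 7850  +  72263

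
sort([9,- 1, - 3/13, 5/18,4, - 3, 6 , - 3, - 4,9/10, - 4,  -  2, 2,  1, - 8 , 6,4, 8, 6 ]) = [ - 8, - 4, - 4, - 3,- 3, - 2,-1, - 3/13 , 5/18,9/10, 1,2,4,4,6 , 6,6, 8, 9 ]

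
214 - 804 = -590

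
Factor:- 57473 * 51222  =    -  2^1*3^1*13^1 * 4421^1*8537^1 = - 2943882006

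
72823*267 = 19443741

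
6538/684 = 3269/342 = 9.56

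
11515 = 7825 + 3690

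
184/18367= 184/18367=0.01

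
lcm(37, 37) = 37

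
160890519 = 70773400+90117119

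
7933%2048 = 1789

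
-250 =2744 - 2994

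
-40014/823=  - 49 + 313/823 = - 48.62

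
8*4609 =36872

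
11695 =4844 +6851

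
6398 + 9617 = 16015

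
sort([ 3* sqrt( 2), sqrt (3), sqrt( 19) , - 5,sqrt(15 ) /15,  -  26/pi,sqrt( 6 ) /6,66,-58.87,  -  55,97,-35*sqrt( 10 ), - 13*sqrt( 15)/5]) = [ - 35  *  sqrt( 10 ), - 58.87, - 55, - 13*sqrt( 15)/5, - 26/pi, - 5,sqrt(15)/15, sqrt(6)/6, sqrt( 3 ),3*sqrt( 2 ),  sqrt(19 ),66,97 ]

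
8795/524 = 16 + 411/524 = 16.78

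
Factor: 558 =2^1*3^2*31^1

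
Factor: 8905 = 5^1*13^1*137^1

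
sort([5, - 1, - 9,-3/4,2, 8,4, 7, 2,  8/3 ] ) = [ - 9,  -  1, - 3/4, 2, 2,8/3 , 4,5 , 7 , 8]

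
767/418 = 767/418 = 1.83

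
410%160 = 90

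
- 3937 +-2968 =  - 6905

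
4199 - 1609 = 2590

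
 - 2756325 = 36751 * (-75)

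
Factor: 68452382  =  2^1*34226191^1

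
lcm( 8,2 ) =8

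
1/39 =1/39 = 0.03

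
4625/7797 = 4625/7797 = 0.59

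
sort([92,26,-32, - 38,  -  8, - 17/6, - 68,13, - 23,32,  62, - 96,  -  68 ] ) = [ - 96, - 68, - 68, - 38, -32, - 23,-8 ,-17/6,13, 26,32,62,92]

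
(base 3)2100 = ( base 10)63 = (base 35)1s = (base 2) 111111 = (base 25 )2d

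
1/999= 1/999 =0.00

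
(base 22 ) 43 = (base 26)3d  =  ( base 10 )91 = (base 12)77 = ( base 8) 133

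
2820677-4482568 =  - 1661891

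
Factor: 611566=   2^1 * 305783^1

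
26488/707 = 37 + 47/101 = 37.47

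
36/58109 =36/58109 = 0.00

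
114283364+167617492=281900856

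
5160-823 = 4337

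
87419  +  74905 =162324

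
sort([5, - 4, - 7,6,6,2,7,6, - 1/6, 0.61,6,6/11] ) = [ - 7, - 4, - 1/6,6/11,0.61,2,  5,6,  6,6, 6,7 ]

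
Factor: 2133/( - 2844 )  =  -3/4 = - 2^( - 2 )*3^1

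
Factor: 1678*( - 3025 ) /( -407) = 2^1*5^2*11^1 * 37^( - 1)*839^1 = 461450/37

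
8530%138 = 112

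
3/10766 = 3/10766 = 0.00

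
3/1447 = 3/1447 = 0.00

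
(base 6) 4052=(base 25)1AL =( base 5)12041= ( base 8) 1600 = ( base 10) 896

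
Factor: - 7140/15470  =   - 6/13 = - 2^1 * 3^1*13^ (  -  1)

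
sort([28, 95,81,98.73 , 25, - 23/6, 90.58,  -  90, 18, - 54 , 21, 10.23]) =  [ - 90, - 54, - 23/6, 10.23, 18, 21,25, 28,81, 90.58, 95, 98.73] 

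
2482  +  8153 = 10635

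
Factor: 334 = 2^1 * 167^1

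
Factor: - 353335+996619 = 2^2*3^2*107^1* 167^1 = 643284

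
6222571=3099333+3123238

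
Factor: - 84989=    - 37^1 * 2297^1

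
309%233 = 76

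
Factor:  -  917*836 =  - 2^2*7^1*11^1*19^1*131^1 = - 766612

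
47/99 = 47/99 = 0.47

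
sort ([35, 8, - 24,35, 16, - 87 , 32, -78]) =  [ - 87, - 78, - 24, 8,16,  32, 35, 35 ]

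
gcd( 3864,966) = 966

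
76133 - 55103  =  21030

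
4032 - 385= 3647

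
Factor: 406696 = 2^3*29^1*1753^1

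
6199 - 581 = 5618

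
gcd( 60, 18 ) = 6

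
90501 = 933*97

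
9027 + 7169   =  16196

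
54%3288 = 54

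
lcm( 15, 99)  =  495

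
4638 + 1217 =5855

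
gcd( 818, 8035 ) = 1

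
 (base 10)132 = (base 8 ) 204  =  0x84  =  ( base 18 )76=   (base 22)60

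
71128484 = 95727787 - 24599303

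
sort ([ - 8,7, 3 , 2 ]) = [ - 8,2,3,7]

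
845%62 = 39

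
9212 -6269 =2943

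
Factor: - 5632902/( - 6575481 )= 2^1* 3^2*17^ ( - 1 )*29^1*109^1 *3907^ ( - 1 ) = 56898/66419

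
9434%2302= 226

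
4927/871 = 379/67=5.66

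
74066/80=37033/40 =925.83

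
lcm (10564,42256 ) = 42256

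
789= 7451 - 6662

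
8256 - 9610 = -1354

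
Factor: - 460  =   - 2^2*5^1*23^1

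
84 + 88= 172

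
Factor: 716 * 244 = 2^4*61^1*179^1 = 174704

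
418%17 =10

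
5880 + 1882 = 7762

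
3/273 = 1/91 = 0.01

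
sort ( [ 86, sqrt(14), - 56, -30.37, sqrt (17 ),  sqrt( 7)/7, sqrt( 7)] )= [ - 56, - 30.37, sqrt( 7)/7,sqrt( 7),  sqrt( 14),sqrt(  17),86 ] 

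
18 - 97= - 79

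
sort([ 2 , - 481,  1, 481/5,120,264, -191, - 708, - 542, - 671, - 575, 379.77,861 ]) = [  -  708 , - 671,-575,- 542 , - 481, - 191, 1, 2,  481/5, 120, 264,379.77,  861 ]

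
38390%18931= 528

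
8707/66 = 8707/66 = 131.92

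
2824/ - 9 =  - 2824/9  =  - 313.78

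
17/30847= 17/30847 = 0.00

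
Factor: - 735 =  - 3^1 * 5^1 * 7^2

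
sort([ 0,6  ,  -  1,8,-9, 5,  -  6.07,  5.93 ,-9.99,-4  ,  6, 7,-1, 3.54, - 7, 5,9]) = [-9.99,-9,  -  7,  -  6.07, - 4,-1,  -  1, 0, 3.54,5,  5,5.93, 6,6,7  ,  8, 9]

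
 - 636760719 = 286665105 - 923425824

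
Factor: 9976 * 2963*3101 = 2^3*7^1*29^1*43^1*443^1*2963^1 = 91662111688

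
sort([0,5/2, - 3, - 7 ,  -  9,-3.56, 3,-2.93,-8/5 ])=[ -9,  -  7, - 3.56,-3, - 2.93 ,  -  8/5, 0, 5/2,  3] 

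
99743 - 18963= 80780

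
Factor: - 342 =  - 2^1*3^2*19^1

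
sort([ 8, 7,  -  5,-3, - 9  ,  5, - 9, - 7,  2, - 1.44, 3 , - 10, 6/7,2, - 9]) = [-10, - 9, - 9, - 9, - 7, - 5, - 3,  -  1.44, 6/7,2, 2, 3, 5,7,8]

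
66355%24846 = 16663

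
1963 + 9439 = 11402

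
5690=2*2845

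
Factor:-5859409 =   -  5859409^1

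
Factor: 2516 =2^2*17^1*37^1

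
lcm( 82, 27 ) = 2214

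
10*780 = 7800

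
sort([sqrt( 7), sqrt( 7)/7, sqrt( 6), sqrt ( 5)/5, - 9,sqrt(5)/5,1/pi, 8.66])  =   [-9,1/pi,sqrt(7)/7  ,  sqrt(5)/5, sqrt(5 ) /5,sqrt( 6 ),sqrt( 7), 8.66]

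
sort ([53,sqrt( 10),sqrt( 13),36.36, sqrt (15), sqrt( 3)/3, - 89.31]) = [ - 89.31,sqrt(3) /3,sqrt ( 10 ), sqrt(13 ),sqrt( 15), 36.36, 53 ] 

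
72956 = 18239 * 4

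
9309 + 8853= 18162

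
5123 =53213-48090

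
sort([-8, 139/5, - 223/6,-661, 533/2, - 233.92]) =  [ - 661,  -  233.92,-223/6,-8,139/5, 533/2] 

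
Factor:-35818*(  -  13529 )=484581722 =2^1*83^1*163^1*17909^1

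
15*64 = 960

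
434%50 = 34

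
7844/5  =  1568  +  4/5 = 1568.80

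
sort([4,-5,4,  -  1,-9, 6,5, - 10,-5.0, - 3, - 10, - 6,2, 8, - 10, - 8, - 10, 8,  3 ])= [ - 10,  -  10, - 10, - 10,-9,  -  8, - 6,  -  5,  -  5.0, - 3, - 1, 2, 3,4,4, 5 , 6, 8,8] 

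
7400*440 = 3256000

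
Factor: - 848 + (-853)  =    -  3^5*7^1 = -1701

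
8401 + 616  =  9017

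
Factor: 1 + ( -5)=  - 4 =- 2^2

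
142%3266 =142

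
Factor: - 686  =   - 2^1*7^3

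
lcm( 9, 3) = 9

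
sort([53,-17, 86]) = [ - 17, 53, 86]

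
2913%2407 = 506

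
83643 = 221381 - 137738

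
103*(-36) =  - 3708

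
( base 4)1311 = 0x75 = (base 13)90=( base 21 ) 5c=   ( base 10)117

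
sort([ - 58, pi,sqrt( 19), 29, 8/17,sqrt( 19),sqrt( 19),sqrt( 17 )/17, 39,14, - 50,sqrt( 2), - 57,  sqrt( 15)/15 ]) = [  -  58,-57, - 50,sqrt(17) /17,  sqrt( 15)/15,8/17, sqrt( 2),pi,sqrt( 19),  sqrt(19 ),sqrt(19),14,29, 39 ]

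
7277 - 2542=4735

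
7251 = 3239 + 4012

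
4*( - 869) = -3476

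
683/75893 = 683/75893 =0.01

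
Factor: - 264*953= - 251592 = -2^3*3^1*11^1 * 953^1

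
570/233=570/233 = 2.45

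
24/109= 24/109 = 0.22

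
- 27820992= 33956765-61777757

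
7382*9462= 69848484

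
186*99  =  18414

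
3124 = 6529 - 3405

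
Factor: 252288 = 2^7*3^3*73^1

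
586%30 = 16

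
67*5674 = 380158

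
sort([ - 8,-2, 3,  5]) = [ - 8, - 2,3, 5 ]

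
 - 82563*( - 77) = 6357351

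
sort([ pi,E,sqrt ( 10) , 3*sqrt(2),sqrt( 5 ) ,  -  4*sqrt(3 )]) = [-4*sqrt(3), sqrt(5 ),E,pi,  sqrt (10), 3*sqrt(2) ]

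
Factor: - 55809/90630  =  -2^( - 1) * 3^2*5^( - 1)*13^1*19^(-1)  =  -117/190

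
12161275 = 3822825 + 8338450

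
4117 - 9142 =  - 5025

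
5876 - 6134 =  - 258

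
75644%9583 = 8563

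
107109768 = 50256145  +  56853623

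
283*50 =14150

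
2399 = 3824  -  1425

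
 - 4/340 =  - 1 + 84/85 = - 0.01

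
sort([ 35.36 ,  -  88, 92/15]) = [ - 88, 92/15, 35.36] 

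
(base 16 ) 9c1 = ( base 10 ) 2497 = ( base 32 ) 2e1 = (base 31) 2IH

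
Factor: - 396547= - 396547^1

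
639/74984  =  639/74984 = 0.01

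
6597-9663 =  -3066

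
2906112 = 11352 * 256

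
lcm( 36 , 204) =612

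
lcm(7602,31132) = 653772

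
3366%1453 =460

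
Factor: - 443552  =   - 2^5 * 83^1*  167^1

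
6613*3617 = 23919221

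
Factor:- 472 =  - 2^3*59^1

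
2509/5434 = 193/418 = 0.46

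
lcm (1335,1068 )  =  5340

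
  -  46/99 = -1 + 53/99 = - 0.46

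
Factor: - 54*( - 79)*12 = 2^3*3^4 * 79^1 = 51192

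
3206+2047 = 5253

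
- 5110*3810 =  - 19469100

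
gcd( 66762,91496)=2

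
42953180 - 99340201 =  - 56387021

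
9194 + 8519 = 17713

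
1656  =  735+921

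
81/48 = 1 + 11/16= 1.69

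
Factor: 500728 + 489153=989881 = 19^1*53^1 *983^1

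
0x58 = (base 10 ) 88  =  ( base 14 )64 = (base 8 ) 130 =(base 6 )224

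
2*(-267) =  - 534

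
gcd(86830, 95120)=10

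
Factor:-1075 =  - 5^2*43^1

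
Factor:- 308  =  -2^2*7^1*11^1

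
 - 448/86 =  -  224/43=- 5.21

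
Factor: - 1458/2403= - 54/89 = -2^1* 3^3*89^(-1 ) 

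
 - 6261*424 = -2654664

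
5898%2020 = 1858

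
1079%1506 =1079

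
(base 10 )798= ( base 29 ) rf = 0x31E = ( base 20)1JI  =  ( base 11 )666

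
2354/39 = 2354/39 = 60.36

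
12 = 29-17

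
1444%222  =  112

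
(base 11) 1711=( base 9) 3003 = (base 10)2190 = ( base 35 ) 1RK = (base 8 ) 4216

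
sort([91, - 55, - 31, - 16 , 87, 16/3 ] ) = [ - 55, - 31,-16,16/3,87,91 ] 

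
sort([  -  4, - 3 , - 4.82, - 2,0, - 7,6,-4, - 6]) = [ - 7,-6, - 4.82, -4, - 4, - 3, - 2,0,6]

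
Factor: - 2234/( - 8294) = 1117/4147 = 11^( - 1)*13^ ( - 1)*29^( - 1)* 1117^1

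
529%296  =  233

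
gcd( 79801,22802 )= 1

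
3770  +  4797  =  8567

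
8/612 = 2/153 = 0.01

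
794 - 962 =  - 168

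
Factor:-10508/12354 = -74/87 = - 2^1*3^( - 1 )*29^( - 1)*37^1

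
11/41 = 11/41 = 0.27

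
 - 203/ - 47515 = 203/47515  =  0.00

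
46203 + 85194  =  131397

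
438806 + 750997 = 1189803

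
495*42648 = 21110760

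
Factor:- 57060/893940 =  - 3/47 = -  3^1*47^( - 1 ) 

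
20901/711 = 6967/237 = 29.40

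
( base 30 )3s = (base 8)166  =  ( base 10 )118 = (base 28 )46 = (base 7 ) 226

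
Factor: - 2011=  - 2011^1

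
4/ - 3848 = -1/962 = -  0.00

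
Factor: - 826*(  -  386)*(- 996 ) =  - 2^4*3^1*7^1*59^1*83^1*193^1 =- 317560656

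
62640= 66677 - 4037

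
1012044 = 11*92004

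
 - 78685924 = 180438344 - 259124268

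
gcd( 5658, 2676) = 6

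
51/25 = 51/25 = 2.04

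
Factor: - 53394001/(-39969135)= 3^( - 2) * 5^(  -  1)*149^1*358349^1*888203^ ( - 1)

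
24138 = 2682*9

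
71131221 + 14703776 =85834997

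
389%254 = 135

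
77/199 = 77/199 =0.39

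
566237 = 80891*7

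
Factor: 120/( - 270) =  - 4/9  =  -  2^2*3^ ( - 2 )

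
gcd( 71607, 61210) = 1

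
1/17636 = 1/17636 = 0.00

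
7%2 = 1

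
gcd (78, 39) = 39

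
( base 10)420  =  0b110100100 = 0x1A4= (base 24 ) HC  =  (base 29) ee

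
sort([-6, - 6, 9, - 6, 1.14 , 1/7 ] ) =[ - 6, - 6,  -  6, 1/7, 1.14, 9]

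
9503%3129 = 116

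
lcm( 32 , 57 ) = 1824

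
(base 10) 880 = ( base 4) 31300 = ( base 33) qm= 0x370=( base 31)sc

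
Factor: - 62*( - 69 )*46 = 2^2*3^1 * 23^2*31^1 = 196788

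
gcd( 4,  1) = 1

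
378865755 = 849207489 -470341734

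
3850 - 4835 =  - 985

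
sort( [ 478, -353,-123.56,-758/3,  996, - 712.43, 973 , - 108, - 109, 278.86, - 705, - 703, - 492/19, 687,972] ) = [ - 712.43, - 705,-703, - 353,-758/3, - 123.56, - 109, - 108, - 492/19 , 278.86 , 478,687,972,973 , 996]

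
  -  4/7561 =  - 4/7561  =  - 0.00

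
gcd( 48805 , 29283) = 9761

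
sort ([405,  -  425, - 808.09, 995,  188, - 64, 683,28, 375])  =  [ - 808.09, - 425, - 64,28,188, 375,405, 683,995]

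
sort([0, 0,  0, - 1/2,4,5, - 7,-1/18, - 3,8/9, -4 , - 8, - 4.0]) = [ - 8,-7, - 4, - 4.0, - 3, - 1/2 , - 1/18,0,0,0,8/9, 4,5]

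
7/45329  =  7/45329 = 0.00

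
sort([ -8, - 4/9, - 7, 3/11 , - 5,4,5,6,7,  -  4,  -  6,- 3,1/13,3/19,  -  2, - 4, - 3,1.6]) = [ - 8,  -  7, - 6, - 5 , - 4  ,-4, - 3, - 3, - 2, - 4/9, 1/13, 3/19,3/11,  1.6, 4,5,6,7 ] 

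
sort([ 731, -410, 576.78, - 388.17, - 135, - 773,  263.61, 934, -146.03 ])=[ - 773, -410, - 388.17, - 146.03, - 135 , 263.61,576.78,731,934 ] 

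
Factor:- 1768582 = - 2^1 * 491^1 * 1801^1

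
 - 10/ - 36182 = 5/18091 =0.00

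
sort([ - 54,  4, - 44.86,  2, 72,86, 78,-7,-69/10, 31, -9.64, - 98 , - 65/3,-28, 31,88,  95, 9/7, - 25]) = [ - 98, - 54, - 44.86, -28, - 25, - 65/3, - 9.64, - 7 , - 69/10 , 9/7 , 2,4, 31, 31, 72, 78, 86, 88,95]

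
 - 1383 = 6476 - 7859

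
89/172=89/172 = 0.52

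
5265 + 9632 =14897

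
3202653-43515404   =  -40312751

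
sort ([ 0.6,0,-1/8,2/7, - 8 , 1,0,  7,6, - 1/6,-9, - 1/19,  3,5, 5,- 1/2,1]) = [ - 9,-8,-1/2, - 1/6, - 1/8, - 1/19,  0,0 , 2/7, 0.6, 1, 1, 3 , 5,5,  6 , 7] 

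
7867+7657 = 15524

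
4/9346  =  2/4673 = 0.00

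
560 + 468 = 1028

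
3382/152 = 22 + 1/4 = 22.25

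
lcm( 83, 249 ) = 249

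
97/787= 97/787 = 0.12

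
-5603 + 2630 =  - 2973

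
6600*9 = 59400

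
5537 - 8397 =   -  2860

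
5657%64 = 25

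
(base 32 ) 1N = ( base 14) 3d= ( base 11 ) 50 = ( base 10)55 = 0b110111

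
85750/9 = 9527+7/9 = 9527.78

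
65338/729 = 89+457/729 = 89.63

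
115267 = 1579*73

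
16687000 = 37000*451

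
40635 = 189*215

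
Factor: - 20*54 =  - 2^3*3^3*5^1 =-  1080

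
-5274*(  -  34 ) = 179316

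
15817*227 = 3590459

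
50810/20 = 5081/2 = 2540.50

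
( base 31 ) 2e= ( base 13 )5B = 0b1001100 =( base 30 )2G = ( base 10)76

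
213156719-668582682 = - 455425963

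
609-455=154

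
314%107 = 100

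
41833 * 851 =35599883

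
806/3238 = 403/1619= 0.25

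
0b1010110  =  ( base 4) 1112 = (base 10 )86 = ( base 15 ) 5B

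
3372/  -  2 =  -  1686/1 = - 1686.00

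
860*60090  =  51677400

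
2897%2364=533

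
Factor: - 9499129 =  - 9499129^1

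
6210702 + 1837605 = 8048307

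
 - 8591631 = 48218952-56810583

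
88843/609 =88843/609=145.88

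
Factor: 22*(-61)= -1342 = - 2^1*11^1*61^1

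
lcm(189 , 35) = 945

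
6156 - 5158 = 998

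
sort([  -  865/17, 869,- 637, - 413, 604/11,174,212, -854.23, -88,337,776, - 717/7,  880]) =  [ - 854.23,-637,-413, - 717/7, -88,  -  865/17 , 604/11,  174,212, 337,776,  869, 880 ]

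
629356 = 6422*98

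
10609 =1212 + 9397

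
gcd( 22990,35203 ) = 1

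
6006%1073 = 641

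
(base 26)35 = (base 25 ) 38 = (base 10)83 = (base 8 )123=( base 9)102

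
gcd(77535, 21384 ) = 9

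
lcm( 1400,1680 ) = 8400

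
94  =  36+58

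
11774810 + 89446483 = 101221293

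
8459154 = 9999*846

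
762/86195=762/86195 = 0.01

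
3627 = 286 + 3341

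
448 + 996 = 1444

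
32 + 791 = 823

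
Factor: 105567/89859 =389^( - 1 ) *457^1 = 457/389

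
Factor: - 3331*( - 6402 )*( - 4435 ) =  - 2^1*3^1*5^1*11^1*97^1*887^1*3331^1 = - 94576649970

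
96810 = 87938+8872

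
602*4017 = 2418234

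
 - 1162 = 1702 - 2864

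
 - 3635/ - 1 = 3635/1 = 3635.00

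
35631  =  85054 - 49423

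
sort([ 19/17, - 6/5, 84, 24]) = [-6/5, 19/17,  24,  84] 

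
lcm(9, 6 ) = 18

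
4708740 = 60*78479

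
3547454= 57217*62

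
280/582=140/291 = 0.48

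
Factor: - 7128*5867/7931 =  - 3801816/721 = - 2^3*3^4*7^ ( - 1)*103^ ( - 1 )*5867^1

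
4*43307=173228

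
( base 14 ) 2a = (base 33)15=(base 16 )26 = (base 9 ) 42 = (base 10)38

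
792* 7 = 5544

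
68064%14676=9360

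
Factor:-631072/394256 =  - 2^1* 13^1 *37^1 * 601^ ( - 1) = -962/601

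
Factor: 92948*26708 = 2^4*  11^1*19^1*607^1*1223^1 = 2482455184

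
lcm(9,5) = 45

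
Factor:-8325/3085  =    -  3^2*5^1*37^1 * 617^( - 1 ) = -1665/617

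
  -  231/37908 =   -  1+12559/12636 = - 0.01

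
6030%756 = 738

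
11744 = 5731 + 6013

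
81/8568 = 9/952 =0.01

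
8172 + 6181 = 14353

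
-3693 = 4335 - 8028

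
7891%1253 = 373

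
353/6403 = 353/6403 = 0.06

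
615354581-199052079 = 416302502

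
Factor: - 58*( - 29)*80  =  2^5 *5^1 * 29^2 = 134560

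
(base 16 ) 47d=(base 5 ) 14044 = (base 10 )1149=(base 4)101331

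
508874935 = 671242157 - 162367222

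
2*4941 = 9882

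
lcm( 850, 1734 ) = 43350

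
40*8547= 341880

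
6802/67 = 6802/67 = 101.52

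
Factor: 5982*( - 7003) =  - 41891946 = - 2^1*3^1 * 47^1 * 149^1  *997^1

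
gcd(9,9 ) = 9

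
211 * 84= 17724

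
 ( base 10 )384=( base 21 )I6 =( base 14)1d6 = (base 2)110000000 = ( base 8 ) 600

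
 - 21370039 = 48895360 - 70265399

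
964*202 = 194728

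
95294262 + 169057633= 264351895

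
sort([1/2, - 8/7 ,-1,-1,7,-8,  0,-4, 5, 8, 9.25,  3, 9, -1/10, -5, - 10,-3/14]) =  [ - 10, -8, - 5, - 4 ,  -  8/7 ,-1, -1, - 3/14, - 1/10,0,1/2, 3,  5, 7 , 8, 9, 9.25]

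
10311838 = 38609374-28297536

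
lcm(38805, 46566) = 232830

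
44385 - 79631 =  - 35246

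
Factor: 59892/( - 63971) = -2^2 * 3^1*7^1*17^( -1)*23^1*31^1*53^( - 1 )* 71^(  -  1 )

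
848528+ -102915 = 745613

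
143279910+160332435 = 303612345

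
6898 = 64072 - 57174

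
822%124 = 78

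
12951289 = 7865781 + 5085508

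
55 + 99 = 154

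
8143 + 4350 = 12493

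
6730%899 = 437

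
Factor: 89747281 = 13^2 * 367^1*1447^1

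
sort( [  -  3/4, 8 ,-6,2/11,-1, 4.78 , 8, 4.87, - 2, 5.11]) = [-6, - 2, - 1 , - 3/4, 2/11 , 4.78, 4.87,5.11,8,  8 ] 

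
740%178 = 28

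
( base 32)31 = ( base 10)97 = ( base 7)166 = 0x61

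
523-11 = 512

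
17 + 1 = 18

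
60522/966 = 1441/23 = 62.65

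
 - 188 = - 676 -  - 488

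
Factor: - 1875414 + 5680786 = 2^2  *  951343^1= 3805372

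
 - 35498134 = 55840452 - 91338586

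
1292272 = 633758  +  658514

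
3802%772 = 714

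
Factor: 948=2^2*3^1*79^1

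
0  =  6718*0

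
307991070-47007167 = 260983903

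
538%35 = 13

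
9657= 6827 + 2830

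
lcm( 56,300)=4200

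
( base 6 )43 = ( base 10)27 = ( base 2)11011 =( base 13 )21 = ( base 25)12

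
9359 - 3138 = 6221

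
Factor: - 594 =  - 2^1*3^3*11^1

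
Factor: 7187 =7187^1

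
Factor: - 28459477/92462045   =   - 5^( - 1 ) * 13^( - 1 ) * 101^1*281777^1*1422493^( - 1 ) 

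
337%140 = 57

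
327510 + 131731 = 459241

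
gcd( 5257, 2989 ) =7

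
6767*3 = 20301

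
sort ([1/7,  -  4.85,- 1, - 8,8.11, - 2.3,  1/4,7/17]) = [ - 8, - 4.85, - 2.3,  -  1,1/7,1/4, 7/17, 8.11] 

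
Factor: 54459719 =19^1*1613^1 *1777^1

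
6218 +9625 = 15843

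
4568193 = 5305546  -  737353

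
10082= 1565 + 8517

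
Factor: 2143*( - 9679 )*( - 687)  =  14249820639 = 3^1 *229^1*2143^1*9679^1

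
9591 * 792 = 7596072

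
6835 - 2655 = 4180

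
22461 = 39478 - 17017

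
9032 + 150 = 9182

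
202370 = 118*1715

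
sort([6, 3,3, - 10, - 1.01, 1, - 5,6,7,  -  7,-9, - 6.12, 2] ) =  [  -  10, - 9, - 7, - 6.12, - 5, - 1.01,1,  2,3, 3,6,6,7 ]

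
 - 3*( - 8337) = 25011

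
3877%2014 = 1863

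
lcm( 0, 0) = 0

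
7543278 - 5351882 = 2191396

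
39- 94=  - 55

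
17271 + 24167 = 41438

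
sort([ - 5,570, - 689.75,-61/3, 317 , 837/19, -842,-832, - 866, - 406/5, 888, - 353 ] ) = [ - 866, - 842, - 832 , - 689.75, - 353 , - 406/5, - 61/3, - 5, 837/19, 317, 570, 888]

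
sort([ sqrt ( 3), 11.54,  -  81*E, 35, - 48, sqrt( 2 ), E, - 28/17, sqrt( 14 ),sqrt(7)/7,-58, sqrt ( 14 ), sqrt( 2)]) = [ - 81 *E, - 58, - 48, - 28/17,sqrt(7 )/7,sqrt( 2), sqrt(2), sqrt ( 3 ), E, sqrt ( 14 ),sqrt( 14), 11.54, 35]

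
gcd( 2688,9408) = 1344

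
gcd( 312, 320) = 8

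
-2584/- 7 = 369 + 1/7=   369.14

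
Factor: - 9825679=-19^1*47^1*11003^1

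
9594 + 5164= 14758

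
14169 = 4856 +9313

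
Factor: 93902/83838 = 3^(- 1)*29^1 * 89^( - 1 )*157^(  -  1)*1619^1  =  46951/41919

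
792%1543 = 792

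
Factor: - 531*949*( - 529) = 266573151   =  3^2*13^1*23^2*59^1*73^1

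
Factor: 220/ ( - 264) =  - 2^( - 1)*3^( - 1) * 5^1=- 5/6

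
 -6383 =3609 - 9992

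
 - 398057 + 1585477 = 1187420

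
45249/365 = 45249/365  =  123.97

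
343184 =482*712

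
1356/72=113/6=18.83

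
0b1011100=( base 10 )92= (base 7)161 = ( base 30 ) 32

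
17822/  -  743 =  - 24 + 10/743 = - 23.99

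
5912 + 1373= 7285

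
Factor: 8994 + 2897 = 11^1*23^1*47^1 = 11891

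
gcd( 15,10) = 5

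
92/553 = 92/553 = 0.17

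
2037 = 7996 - 5959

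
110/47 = 2  +  16/47= 2.34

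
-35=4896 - 4931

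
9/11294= 9/11294= 0.00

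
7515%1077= 1053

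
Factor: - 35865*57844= - 2074575060 = - 2^2*3^2*5^1 * 797^1 * 14461^1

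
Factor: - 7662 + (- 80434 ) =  -88096 = - 2^5*2753^1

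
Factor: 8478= 2^1* 3^3 * 157^1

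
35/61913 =35/61913 = 0.00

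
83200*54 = 4492800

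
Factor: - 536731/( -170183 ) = 13^( - 1 )*41^1  =  41/13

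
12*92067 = 1104804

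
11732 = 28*419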